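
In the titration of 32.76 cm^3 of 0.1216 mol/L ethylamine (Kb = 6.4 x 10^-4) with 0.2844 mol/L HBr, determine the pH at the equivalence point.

n(C2H5NH2) = 0.1216 x 0.03276 = 0.003984 mol; V(HBr) at equivalence = 0.003984/0.2844 = 0.01401 L.
At equivalence the base is fully converted to C2H5NH3+; total volume = 0.04677 L, so [C2H5NH3+] = 0.003984/0.04677 = 0.08518 M.
Ka(C2H5NH3+) = Kw/Kb = 1.0e-14 / 6.4 x 10^-4 = 1.56e-11.
[H^+] = sqrt(Ka x [C2H5NH3+]) = sqrt(1.56e-11 x 0.08518) = 1.15e-6 M.
pH = -log(1.15e-6) = 5.94.

5.94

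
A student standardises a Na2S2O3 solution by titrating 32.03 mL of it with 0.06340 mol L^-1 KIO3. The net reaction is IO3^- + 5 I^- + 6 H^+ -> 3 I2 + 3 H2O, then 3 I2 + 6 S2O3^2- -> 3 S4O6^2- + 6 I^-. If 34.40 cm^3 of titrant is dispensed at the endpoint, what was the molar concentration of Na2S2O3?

n(KIO3) = 0.06340 x 0.03440 = 0.002181 mol.
From the balanced equation, 1 mol KIO3 reacts with 6 mol Na2S2O3, so n(Na2S2O3) = 0.002181 x 6/1 = 0.01309 mol.
[Na2S2O3] = 0.01309 / 0.03203 L = 0.409 M.

0.409 M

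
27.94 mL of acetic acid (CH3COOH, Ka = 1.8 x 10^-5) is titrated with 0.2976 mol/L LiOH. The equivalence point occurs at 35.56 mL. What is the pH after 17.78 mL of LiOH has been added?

17.78 mL is exactly half the equivalence volume (35.56/2), i.e. the half-equivalence point.
There, n(HA) = n(A^-), so pH = pKa = -log(1.8 x 10^-5) = 4.74.

4.74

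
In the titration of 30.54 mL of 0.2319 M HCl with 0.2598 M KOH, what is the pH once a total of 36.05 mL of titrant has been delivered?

12.54

n(acid) = 0.2319 x 0.03054 = 0.007082 mol; n(KOH) added = 0.2598 x 0.03605 = 0.009366 mol.
Base is in excess by 0.009366 - 0.007082 = 0.002284 mol in a total volume of 0.06659 L.
[OH^-] = 0.002284/0.06659 = 0.03429 M, so pOH = 1.46 and pH = 14.00 - 1.46 = 12.54.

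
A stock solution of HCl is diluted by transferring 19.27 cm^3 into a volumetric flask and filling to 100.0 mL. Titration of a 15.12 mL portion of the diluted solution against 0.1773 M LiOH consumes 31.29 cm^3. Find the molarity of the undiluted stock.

1.90 M

n(LiOH) = 0.1773 x 0.03129 = 0.005548 mol.
n(HCl) in the aliquot = 0.005548 mol.
[diluted HCl] = 0.005548 / 0.01512 = 0.3669 M.
Dilution factor = 100.0/19.27 = 5.189, so [stock] = 0.3669 x 5.189 = 1.90 M.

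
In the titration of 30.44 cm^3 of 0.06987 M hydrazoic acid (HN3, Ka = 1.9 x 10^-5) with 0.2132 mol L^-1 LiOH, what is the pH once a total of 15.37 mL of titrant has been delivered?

n(acid) = 0.06987 x 0.03044 = 0.002127 mol; n(LiOH) added = 0.2132 x 0.01537 = 0.003277 mol.
Base is in excess by 0.003277 - 0.002127 = 0.001150 mol in a total volume of 0.04581 L.
[OH^-] = 0.001150/0.04581 = 0.02510 M, so pOH = 1.60 and pH = 14.00 - 1.60 = 12.40.

12.40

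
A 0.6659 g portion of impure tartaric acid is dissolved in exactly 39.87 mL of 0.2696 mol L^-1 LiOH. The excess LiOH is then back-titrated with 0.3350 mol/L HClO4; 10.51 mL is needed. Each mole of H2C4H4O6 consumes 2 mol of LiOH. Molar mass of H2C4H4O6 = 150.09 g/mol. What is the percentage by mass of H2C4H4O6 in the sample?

81.5%

Total n(LiOH) added = 0.2696 x 0.03987 = 0.01075 mol.
n(HClO4) used = 0.3350 x 0.01051 = 0.003521 mol, which equals the excess n(LiOH).
So n(LiOH) consumed by the sample = 0.01075 - 0.003521 = 0.007228 mol.
n(H2C4H4O6) = 0.007228 / 2 = 0.003614 mol.
mass H2C4H4O6 = 0.003614 x 150.09 = 0.5424 g, so %H2C4H4O6 = 0.5424/0.6659 x 100 = 81.5%.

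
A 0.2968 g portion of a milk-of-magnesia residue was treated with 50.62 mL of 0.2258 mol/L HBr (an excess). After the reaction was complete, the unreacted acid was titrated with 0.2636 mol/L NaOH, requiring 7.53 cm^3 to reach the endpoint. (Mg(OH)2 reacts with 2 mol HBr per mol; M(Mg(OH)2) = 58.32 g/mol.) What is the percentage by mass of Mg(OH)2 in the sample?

92.8%

Total n(HBr) added = 0.2258 x 0.05062 = 0.01143 mol.
n(NaOH) used = 0.2636 x 0.007530 = 0.001985 mol, which equals the excess n(HBr).
So n(HBr) consumed by the sample = 0.01143 - 0.001985 = 0.009445 mol.
n(Mg(OH)2) = 0.009445 / 2 = 0.004723 mol.
mass Mg(OH)2 = 0.004723 x 58.32 = 0.2754 g, so %Mg(OH)2 = 0.2754/0.2968 x 100 = 92.8%.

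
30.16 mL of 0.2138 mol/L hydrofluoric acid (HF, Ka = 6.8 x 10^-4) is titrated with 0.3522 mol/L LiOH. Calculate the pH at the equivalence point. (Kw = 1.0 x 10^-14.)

8.15

n(HF) = 0.2138 x 0.03016 = 0.006448 mol; V(LiOH) at equivalence = 0.006448/0.3522 = 0.01831 L.
At equivalence all the acid is converted to F-; total volume = 0.03016 + 0.01831 = 0.04847 L, so [F-] = 0.006448/0.04847 = 0.1330 M.
Kb = Kw/Ka = 1.0e-14 / 6.8 x 10^-4 = 1.47e-11.
[OH^-] = sqrt(Kb x [F-]) = sqrt(1.47e-11 x 0.1330) = 1.40e-6 M.
pOH = 5.85, so pH = 14.00 - 5.85 = 8.15.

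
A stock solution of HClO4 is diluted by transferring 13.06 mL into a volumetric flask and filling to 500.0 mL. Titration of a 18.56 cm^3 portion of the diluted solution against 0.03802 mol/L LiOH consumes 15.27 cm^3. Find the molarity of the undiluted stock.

n(LiOH) = 0.03802 x 0.01527 = 0.0005806 mol.
n(HClO4) in the aliquot = 0.0005806 mol.
[diluted HClO4] = 0.0005806 / 0.01856 = 0.03128 M.
Dilution factor = 500.0/13.06 = 38.28, so [stock] = 0.03128 x 38.28 = 1.20 M.

1.20 M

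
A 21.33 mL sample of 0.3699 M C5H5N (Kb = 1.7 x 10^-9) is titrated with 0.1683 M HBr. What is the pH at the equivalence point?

n(C5H5N) = 0.3699 x 0.02133 = 0.007890 mol; V(HBr) at equivalence = 0.007890/0.1683 = 0.04688 L.
At equivalence the base is fully converted to C5H5NH+; total volume = 0.06821 L, so [C5H5NH+] = 0.007890/0.06821 = 0.1157 M.
Ka(C5H5NH+) = Kw/Kb = 1.0e-14 / 1.7 x 10^-9 = 5.88e-6.
[H^+] = sqrt(Ka x [C5H5NH+]) = sqrt(5.88e-6 x 0.1157) = 0.000825 M.
pH = -log(0.000825) = 3.08.

3.08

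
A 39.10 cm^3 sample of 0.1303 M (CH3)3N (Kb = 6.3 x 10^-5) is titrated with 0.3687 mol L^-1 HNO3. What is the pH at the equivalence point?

n((CH3)3N) = 0.1303 x 0.03910 = 0.005095 mol; V(HNO3) at equivalence = 0.005095/0.3687 = 0.01382 L.
At equivalence the base is fully converted to (CH3)3NH+; total volume = 0.05292 L, so [(CH3)3NH+] = 0.005095/0.05292 = 0.09628 M.
Ka((CH3)3NH+) = Kw/Kb = 1.0e-14 / 6.3 x 10^-5 = 1.59e-10.
[H^+] = sqrt(Ka x [(CH3)3NH+]) = sqrt(1.59e-10 x 0.09628) = 3.91e-6 M.
pH = -log(3.91e-6) = 5.41.

5.41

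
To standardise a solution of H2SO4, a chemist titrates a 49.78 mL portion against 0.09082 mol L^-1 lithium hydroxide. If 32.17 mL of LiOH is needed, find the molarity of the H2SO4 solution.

0.0293 M

n(LiOH) delivered = 0.09082 x 0.03217 = 0.002922 mol.
The reaction is 1 H2SO4 + 2 LiOH, so n(H2SO4) = 0.002922 x 1/2 = 0.001461 mol.
[H2SO4] = 0.001461 mol / 0.04978 L = 0.0293 M.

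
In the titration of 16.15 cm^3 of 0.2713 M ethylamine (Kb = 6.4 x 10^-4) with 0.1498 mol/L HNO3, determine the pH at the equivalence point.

n(C2H5NH2) = 0.2713 x 0.01615 = 0.004381 mol; V(HNO3) at equivalence = 0.004381/0.1498 = 0.02925 L.
At equivalence the base is fully converted to C2H5NH3+; total volume = 0.04540 L, so [C2H5NH3+] = 0.004381/0.04540 = 0.09651 M.
Ka(C2H5NH3+) = Kw/Kb = 1.0e-14 / 6.4 x 10^-4 = 1.56e-11.
[H^+] = sqrt(Ka x [C2H5NH3+]) = sqrt(1.56e-11 x 0.09651) = 1.23e-6 M.
pH = -log(1.23e-6) = 5.91.

5.91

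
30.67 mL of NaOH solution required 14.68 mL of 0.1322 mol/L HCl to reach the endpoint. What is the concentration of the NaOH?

0.0633 M

n(HCl) delivered = 0.1322 x 0.01468 = 0.001941 mol.
For a 1:1 reaction, n(NaOH) = 0.001941 mol.
[NaOH] = 0.001941 mol / 0.03067 L = 0.0633 M.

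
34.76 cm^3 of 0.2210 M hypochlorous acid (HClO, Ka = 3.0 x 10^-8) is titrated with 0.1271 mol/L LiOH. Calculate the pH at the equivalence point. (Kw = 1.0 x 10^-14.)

10.21

n(HClO) = 0.2210 x 0.03476 = 0.007682 mol; V(LiOH) at equivalence = 0.007682/0.1271 = 0.06044 L.
At equivalence all the acid is converted to ClO-; total volume = 0.03476 + 0.06044 = 0.09520 L, so [ClO-] = 0.007682/0.09520 = 0.08069 M.
Kb = Kw/Ka = 1.0e-14 / 3.0 x 10^-8 = 3.33e-7.
[OH^-] = sqrt(Kb x [ClO-]) = sqrt(3.33e-7 x 0.08069) = 0.000164 M.
pOH = 3.79, so pH = 14.00 - 3.79 = 10.21.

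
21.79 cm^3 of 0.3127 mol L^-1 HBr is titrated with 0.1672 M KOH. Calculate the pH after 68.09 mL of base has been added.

12.71

n(acid) = 0.3127 x 0.02179 = 0.006814 mol; n(KOH) added = 0.1672 x 0.06809 = 0.01138 mol.
Base is in excess by 0.01138 - 0.006814 = 0.004571 mol in a total volume of 0.08988 L.
[OH^-] = 0.004571/0.08988 = 0.05086 M, so pOH = 1.29 and pH = 14.00 - 1.29 = 12.71.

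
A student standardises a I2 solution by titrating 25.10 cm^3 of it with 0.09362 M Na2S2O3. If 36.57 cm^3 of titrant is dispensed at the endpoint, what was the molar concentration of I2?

n(Na2S2O3) = 0.09362 x 0.03657 = 0.003424 mol.
From the balanced equation, 2 mol Na2S2O3 reacts with 1 mol I2, so n(I2) = 0.003424 x 1/2 = 0.001712 mol.
[I2] = 0.001712 / 0.02510 L = 0.0682 M.

0.0682 M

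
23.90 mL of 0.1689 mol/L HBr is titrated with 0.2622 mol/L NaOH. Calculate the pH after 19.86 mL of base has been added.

n(acid) = 0.1689 x 0.02390 = 0.004037 mol; n(NaOH) added = 0.2622 x 0.01986 = 0.005207 mol.
Base is in excess by 0.005207 - 0.004037 = 0.001171 mol in a total volume of 0.04376 L.
[OH^-] = 0.001171/0.04376 = 0.02675 M, so pOH = 1.57 and pH = 14.00 - 1.57 = 12.43.

12.43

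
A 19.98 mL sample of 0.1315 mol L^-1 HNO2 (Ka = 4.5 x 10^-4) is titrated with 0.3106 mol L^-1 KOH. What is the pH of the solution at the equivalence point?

8.16

n(HNO2) = 0.1315 x 0.01998 = 0.002627 mol; V(KOH) at equivalence = 0.002627/0.3106 = 0.008459 L.
At equivalence all the acid is converted to NO2-; total volume = 0.01998 + 0.008459 = 0.02844 L, so [NO2-] = 0.002627/0.02844 = 0.09239 M.
Kb = Kw/Ka = 1.0e-14 / 4.5 x 10^-4 = 2.22e-11.
[OH^-] = sqrt(Kb x [NO2-]) = sqrt(2.22e-11 x 0.09239) = 1.43e-6 M.
pOH = 5.84, so pH = 14.00 - 5.84 = 8.16.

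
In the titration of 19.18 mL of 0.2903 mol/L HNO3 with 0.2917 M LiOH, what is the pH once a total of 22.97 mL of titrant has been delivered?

12.43

n(acid) = 0.2903 x 0.01918 = 0.005568 mol; n(LiOH) added = 0.2917 x 0.02297 = 0.006700 mol.
Base is in excess by 0.006700 - 0.005568 = 0.001132 mol in a total volume of 0.04215 L.
[OH^-] = 0.001132/0.04215 = 0.02687 M, so pOH = 1.57 and pH = 14.00 - 1.57 = 12.43.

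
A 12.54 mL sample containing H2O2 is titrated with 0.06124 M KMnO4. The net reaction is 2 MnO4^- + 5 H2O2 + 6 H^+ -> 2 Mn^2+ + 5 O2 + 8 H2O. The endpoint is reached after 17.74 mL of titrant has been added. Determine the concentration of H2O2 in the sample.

0.217 M

n(KMnO4) = 0.06124 x 0.01774 = 0.001086 mol.
From the balanced equation, 2 mol KMnO4 reacts with 5 mol H2O2, so n(H2O2) = 0.001086 x 5/2 = 0.002716 mol.
[H2O2] = 0.002716 / 0.01254 L = 0.217 M.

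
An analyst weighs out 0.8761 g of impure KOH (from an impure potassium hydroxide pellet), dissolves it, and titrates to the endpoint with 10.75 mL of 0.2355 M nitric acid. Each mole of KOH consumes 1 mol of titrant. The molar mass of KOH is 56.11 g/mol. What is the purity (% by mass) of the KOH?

n(HNO3) = 0.2355 x 0.01075 = 0.002532 mol.
n(KOH) = 0.002532 / 1 = 0.002532 mol.
mass of KOH = 0.002532 x 56.11 = 0.1420 g.
% purity = 0.1420 / 0.8761 x 100 = 16.2%.

16.2%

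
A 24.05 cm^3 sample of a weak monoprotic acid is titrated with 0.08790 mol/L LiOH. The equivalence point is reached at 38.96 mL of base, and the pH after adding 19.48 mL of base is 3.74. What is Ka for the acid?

19.48 mL is half of the equivalence volume, so this is the half-equivalence point where [HA] = [A^-].
At half-equivalence pH = pKa, so pKa = 3.74.
Ka = 10^(-3.74) = 1.8 x 10^-4.

1.8 x 10^-4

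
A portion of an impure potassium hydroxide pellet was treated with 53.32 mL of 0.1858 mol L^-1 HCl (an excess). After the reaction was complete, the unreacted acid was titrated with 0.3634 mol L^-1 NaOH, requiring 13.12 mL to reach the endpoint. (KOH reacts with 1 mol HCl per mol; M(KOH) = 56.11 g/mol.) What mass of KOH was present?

Total n(HCl) added = 0.1858 x 0.05332 = 0.009907 mol.
n(NaOH) used = 0.3634 x 0.01312 = 0.004768 mol, which equals the excess n(HCl).
So n(HCl) consumed by the sample = 0.009907 - 0.004768 = 0.005139 mol.
n(KOH) = 0.005139 / 1 = 0.005139 mol.
mass = 0.005139 mol x 56.11 g/mol = 0.288 g.

0.288 g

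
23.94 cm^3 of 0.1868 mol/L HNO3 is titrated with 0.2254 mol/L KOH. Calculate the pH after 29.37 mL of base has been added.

12.61

n(acid) = 0.1868 x 0.02394 = 0.004472 mol; n(KOH) added = 0.2254 x 0.02937 = 0.006620 mol.
Base is in excess by 0.006620 - 0.004472 = 0.002148 mol in a total volume of 0.05331 L.
[OH^-] = 0.002148/0.05331 = 0.04029 M, so pOH = 1.39 and pH = 14.00 - 1.39 = 12.61.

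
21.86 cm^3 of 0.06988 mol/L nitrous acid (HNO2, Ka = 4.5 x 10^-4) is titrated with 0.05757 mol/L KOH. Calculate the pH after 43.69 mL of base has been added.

12.18

n(acid) = 0.06988 x 0.02186 = 0.001528 mol; n(KOH) added = 0.05757 x 0.04369 = 0.002515 mol.
Base is in excess by 0.002515 - 0.001528 = 0.0009877 mol in a total volume of 0.06555 L.
[OH^-] = 0.0009877/0.06555 = 0.01507 M, so pOH = 1.82 and pH = 14.00 - 1.82 = 12.18.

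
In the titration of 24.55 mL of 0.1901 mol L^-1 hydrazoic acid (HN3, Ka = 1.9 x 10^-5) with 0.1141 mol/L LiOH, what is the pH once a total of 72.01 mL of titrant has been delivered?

12.57

n(acid) = 0.1901 x 0.02455 = 0.004667 mol; n(LiOH) added = 0.1141 x 0.07201 = 0.008216 mol.
Base is in excess by 0.008216 - 0.004667 = 0.003549 mol in a total volume of 0.09656 L.
[OH^-] = 0.003549/0.09656 = 0.03676 M, so pOH = 1.43 and pH = 14.00 - 1.43 = 12.57.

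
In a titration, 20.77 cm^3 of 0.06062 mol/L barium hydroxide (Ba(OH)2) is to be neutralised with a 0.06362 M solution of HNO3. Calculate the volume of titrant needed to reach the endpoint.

39.6 mL

n(Ba(OH)2) = 0.06062 mol/L x 0.02077 L = 0.001259 mol.
The neutralisation is 1 Ba(OH)2 : 2 HNO3, so n(HNO3) = 0.001259 x 2/1 = 0.002518 mol.
V(HNO3) = 0.002518 / 0.06362 = 0.03958 L = 39.6 mL.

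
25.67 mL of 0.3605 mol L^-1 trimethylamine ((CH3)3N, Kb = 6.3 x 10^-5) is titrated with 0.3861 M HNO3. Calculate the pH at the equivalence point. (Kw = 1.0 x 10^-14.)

5.26

n((CH3)3N) = 0.3605 x 0.02567 = 0.009254 mol; V(HNO3) at equivalence = 0.009254/0.3861 = 0.02397 L.
At equivalence the base is fully converted to (CH3)3NH+; total volume = 0.04964 L, so [(CH3)3NH+] = 0.009254/0.04964 = 0.1864 M.
Ka((CH3)3NH+) = Kw/Kb = 1.0e-14 / 6.3 x 10^-5 = 1.59e-10.
[H^+] = sqrt(Ka x [(CH3)3NH+]) = sqrt(1.59e-10 x 0.1864) = 5.44e-6 M.
pH = -log(5.44e-6) = 5.26.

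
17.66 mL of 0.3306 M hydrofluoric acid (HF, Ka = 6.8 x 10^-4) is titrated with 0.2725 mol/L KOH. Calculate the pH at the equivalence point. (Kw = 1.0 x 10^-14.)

8.17

n(HF) = 0.3306 x 0.01766 = 0.005838 mol; V(KOH) at equivalence = 0.005838/0.2725 = 0.02143 L.
At equivalence all the acid is converted to F-; total volume = 0.01766 + 0.02143 = 0.03909 L, so [F-] = 0.005838/0.03909 = 0.1494 M.
Kb = Kw/Ka = 1.0e-14 / 6.8 x 10^-4 = 1.47e-11.
[OH^-] = sqrt(Kb x [F-]) = sqrt(1.47e-11 x 0.1494) = 1.48e-6 M.
pOH = 5.83, so pH = 14.00 - 5.83 = 8.17.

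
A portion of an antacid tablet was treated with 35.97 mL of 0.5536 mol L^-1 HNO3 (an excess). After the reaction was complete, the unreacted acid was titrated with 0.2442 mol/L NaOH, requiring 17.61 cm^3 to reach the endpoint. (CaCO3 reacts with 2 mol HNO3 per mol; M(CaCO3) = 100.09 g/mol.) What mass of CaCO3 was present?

0.781 g

Total n(HNO3) added = 0.5536 x 0.03597 = 0.01991 mol.
n(NaOH) used = 0.2442 x 0.01761 = 0.004300 mol, which equals the excess n(HNO3).
So n(HNO3) consumed by the sample = 0.01991 - 0.004300 = 0.01561 mol.
n(CaCO3) = 0.01561 / 2 = 0.007806 mol.
mass = 0.007806 mol x 100.09 g/mol = 0.781 g.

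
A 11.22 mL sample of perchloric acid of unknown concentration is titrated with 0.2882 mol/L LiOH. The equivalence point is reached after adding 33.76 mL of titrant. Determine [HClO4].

0.867 M

n(LiOH) delivered = 0.2882 x 0.03376 = 0.009730 mol.
For a 1:1 reaction, n(HClO4) = 0.009730 mol.
[HClO4] = 0.009730 mol / 0.01122 L = 0.867 M.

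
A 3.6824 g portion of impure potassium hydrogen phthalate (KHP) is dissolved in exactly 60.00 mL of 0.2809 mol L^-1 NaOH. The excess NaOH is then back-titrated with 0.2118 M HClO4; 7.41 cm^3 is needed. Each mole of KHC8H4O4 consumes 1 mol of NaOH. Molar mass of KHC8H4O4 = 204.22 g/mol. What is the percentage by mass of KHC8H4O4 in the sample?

84.8%

Total n(NaOH) added = 0.2809 x 0.06000 = 0.01685 mol.
n(HClO4) used = 0.2118 x 0.007410 = 0.001569 mol, which equals the excess n(NaOH).
So n(NaOH) consumed by the sample = 0.01685 - 0.001569 = 0.01528 mol.
n(KHC8H4O4) = 0.01528 / 1 = 0.01528 mol.
mass KHC8H4O4 = 0.01528 x 204.22 = 3.121 g, so %KHC8H4O4 = 3.121/3.6824 x 100 = 84.8%.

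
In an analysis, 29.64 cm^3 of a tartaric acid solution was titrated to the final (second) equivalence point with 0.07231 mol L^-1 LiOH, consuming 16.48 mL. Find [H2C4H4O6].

n(LiOH) = 0.07231 x 0.01648 = 0.001192 mol.
At the final (second) equivalence point, 2 mol OH^- react per mol H2C4H4O6, so n(H2C4H4O6) = 0.001192 / 2 = 0.0005958 mol.
[H2C4H4O6] = 0.0005958 / 0.02964 L = 0.0201 M.

0.0201 M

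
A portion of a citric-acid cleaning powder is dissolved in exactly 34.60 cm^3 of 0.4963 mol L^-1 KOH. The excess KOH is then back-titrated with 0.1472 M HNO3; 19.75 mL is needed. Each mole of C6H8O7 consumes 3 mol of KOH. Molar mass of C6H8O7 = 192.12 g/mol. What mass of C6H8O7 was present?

Total n(KOH) added = 0.4963 x 0.03460 = 0.01717 mol.
n(HNO3) used = 0.1472 x 0.01975 = 0.002907 mol, which equals the excess n(KOH).
So n(KOH) consumed by the sample = 0.01717 - 0.002907 = 0.01426 mol.
n(C6H8O7) = 0.01426 / 3 = 0.004755 mol.
mass = 0.004755 mol x 192.12 g/mol = 0.914 g.

0.914 g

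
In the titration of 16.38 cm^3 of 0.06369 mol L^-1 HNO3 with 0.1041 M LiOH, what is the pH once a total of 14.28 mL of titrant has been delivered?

n(acid) = 0.06369 x 0.01638 = 0.001043 mol; n(LiOH) added = 0.1041 x 0.01428 = 0.001487 mol.
Base is in excess by 0.001487 - 0.001043 = 0.0004433 mol in a total volume of 0.03066 L.
[OH^-] = 0.0004433/0.03066 = 0.01446 M, so pOH = 1.84 and pH = 14.00 - 1.84 = 12.16.

12.16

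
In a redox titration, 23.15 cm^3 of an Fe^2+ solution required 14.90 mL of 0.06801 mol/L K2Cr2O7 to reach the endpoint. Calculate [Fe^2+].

0.263 M

n(K2Cr2O7) = 0.06801 x 0.01490 = 0.001013 mol.
From the balanced equation, 1 mol K2Cr2O7 reacts with 6 mol Fe^2+, so n(Fe^2+) = 0.001013 x 6/1 = 0.006080 mol.
[Fe^2+] = 0.006080 / 0.02315 L = 0.263 M.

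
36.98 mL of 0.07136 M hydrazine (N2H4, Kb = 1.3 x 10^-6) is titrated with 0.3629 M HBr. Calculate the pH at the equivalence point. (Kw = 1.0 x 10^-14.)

4.67

n(N2H4) = 0.07136 x 0.03698 = 0.002639 mol; V(HBr) at equivalence = 0.002639/0.3629 = 0.007272 L.
At equivalence the base is fully converted to N2H5+; total volume = 0.04425 L, so [N2H5+] = 0.002639/0.04425 = 0.05963 M.
Ka(N2H5+) = Kw/Kb = 1.0e-14 / 1.3 x 10^-6 = 7.69e-9.
[H^+] = sqrt(Ka x [N2H5+]) = sqrt(7.69e-9 x 0.05963) = 2.14e-5 M.
pH = -log(2.14e-5) = 4.67.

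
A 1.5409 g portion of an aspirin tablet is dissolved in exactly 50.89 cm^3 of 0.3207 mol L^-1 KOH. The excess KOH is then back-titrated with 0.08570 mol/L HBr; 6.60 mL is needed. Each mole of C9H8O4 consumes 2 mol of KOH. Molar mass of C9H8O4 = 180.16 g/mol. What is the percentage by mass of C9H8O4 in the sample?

92.1%

Total n(KOH) added = 0.3207 x 0.05089 = 0.01632 mol.
n(HBr) used = 0.08570 x 0.006600 = 0.0005656 mol, which equals the excess n(KOH).
So n(KOH) consumed by the sample = 0.01632 - 0.0005656 = 0.01575 mol.
n(C9H8O4) = 0.01575 / 2 = 0.007877 mol.
mass C9H8O4 = 0.007877 x 180.16 = 1.419 g, so %C9H8O4 = 1.419/1.5409 x 100 = 92.1%.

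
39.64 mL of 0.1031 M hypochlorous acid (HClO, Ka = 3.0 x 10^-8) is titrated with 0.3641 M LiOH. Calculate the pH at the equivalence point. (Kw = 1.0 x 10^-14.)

10.21

n(HClO) = 0.1031 x 0.03964 = 0.004087 mol; V(LiOH) at equivalence = 0.004087/0.3641 = 0.01122 L.
At equivalence all the acid is converted to ClO-; total volume = 0.03964 + 0.01122 = 0.05086 L, so [ClO-] = 0.004087/0.05086 = 0.08035 M.
Kb = Kw/Ka = 1.0e-14 / 3.0 x 10^-8 = 3.33e-7.
[OH^-] = sqrt(Kb x [ClO-]) = sqrt(3.33e-7 x 0.08035) = 0.000164 M.
pOH = 3.79, so pH = 14.00 - 3.79 = 10.21.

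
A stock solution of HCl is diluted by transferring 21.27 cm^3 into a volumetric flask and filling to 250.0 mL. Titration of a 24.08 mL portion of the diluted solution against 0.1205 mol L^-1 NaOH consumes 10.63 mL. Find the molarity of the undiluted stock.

0.625 M

n(NaOH) = 0.1205 x 0.01063 = 0.001281 mol.
n(HCl) in the aliquot = 0.001281 mol.
[diluted HCl] = 0.001281 / 0.02408 = 0.05319 M.
Dilution factor = 250.0/21.27 = 11.75, so [stock] = 0.05319 x 11.75 = 0.625 M.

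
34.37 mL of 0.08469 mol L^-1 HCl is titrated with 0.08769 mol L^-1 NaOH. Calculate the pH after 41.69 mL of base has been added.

11.99

n(acid) = 0.08469 x 0.03437 = 0.002911 mol; n(NaOH) added = 0.08769 x 0.04169 = 0.003656 mol.
Base is in excess by 0.003656 - 0.002911 = 0.0007450 mol in a total volume of 0.07606 L.
[OH^-] = 0.0007450/0.07606 = 0.009795 M, so pOH = 2.01 and pH = 14.00 - 2.01 = 11.99.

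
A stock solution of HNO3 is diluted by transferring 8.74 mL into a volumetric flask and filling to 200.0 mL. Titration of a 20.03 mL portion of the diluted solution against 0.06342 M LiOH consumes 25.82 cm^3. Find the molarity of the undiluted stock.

n(LiOH) = 0.06342 x 0.02582 = 0.001638 mol.
n(HNO3) in the aliquot = 0.001638 mol.
[diluted HNO3] = 0.001638 / 0.02003 = 0.08175 M.
Dilution factor = 200.0/8.740 = 22.88, so [stock] = 0.08175 x 22.88 = 1.87 M.

1.87 M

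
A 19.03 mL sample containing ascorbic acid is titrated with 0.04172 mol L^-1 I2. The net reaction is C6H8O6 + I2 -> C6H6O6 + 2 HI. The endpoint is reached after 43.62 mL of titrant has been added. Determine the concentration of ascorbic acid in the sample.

0.0956 M

n(I2) = 0.04172 x 0.04362 = 0.001820 mol.
From the balanced equation, 1 mol I2 reacts with 1 mol ascorbic acid, so n(ascorbic acid) = 0.001820 x 1/1 = 0.001820 mol.
[ascorbic acid] = 0.001820 / 0.01903 L = 0.0956 M.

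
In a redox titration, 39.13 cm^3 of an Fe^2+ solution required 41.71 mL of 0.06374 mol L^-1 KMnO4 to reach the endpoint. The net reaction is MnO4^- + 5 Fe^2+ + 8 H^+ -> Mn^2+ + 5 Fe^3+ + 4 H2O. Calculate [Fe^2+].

0.340 M

n(KMnO4) = 0.06374 x 0.04171 = 0.002659 mol.
From the balanced equation, 1 mol KMnO4 reacts with 5 mol Fe^2+, so n(Fe^2+) = 0.002659 x 5/1 = 0.01329 mol.
[Fe^2+] = 0.01329 / 0.03913 L = 0.340 M.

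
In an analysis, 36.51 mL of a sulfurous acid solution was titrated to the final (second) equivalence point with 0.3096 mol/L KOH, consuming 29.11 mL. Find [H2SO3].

n(KOH) = 0.3096 x 0.02911 = 0.009012 mol.
At the final (second) equivalence point, 2 mol OH^- react per mol H2SO3, so n(H2SO3) = 0.009012 / 2 = 0.004506 mol.
[H2SO3] = 0.004506 / 0.03651 L = 0.123 M.

0.123 M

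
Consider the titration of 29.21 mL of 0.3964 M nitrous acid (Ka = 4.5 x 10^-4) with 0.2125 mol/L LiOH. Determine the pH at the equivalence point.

n(HNO2) = 0.3964 x 0.02921 = 0.01158 mol; V(LiOH) at equivalence = 0.01158/0.2125 = 0.05449 L.
At equivalence all the acid is converted to NO2-; total volume = 0.02921 + 0.05449 = 0.08370 L, so [NO2-] = 0.01158/0.08370 = 0.1383 M.
Kb = Kw/Ka = 1.0e-14 / 4.5 x 10^-4 = 2.22e-11.
[OH^-] = sqrt(Kb x [NO2-]) = sqrt(2.22e-11 x 0.1383) = 1.75e-6 M.
pOH = 5.76, so pH = 14.00 - 5.76 = 8.24.

8.24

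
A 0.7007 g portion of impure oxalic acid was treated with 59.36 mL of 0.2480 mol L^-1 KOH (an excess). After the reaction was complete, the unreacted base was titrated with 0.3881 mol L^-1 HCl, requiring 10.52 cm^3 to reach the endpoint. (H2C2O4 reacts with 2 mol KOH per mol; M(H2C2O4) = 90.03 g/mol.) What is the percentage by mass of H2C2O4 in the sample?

Total n(KOH) added = 0.2480 x 0.05936 = 0.01472 mol.
n(HCl) used = 0.3881 x 0.01052 = 0.004083 mol, which equals the excess n(KOH).
So n(KOH) consumed by the sample = 0.01472 - 0.004083 = 0.01064 mol.
n(H2C2O4) = 0.01064 / 2 = 0.005319 mol.
mass H2C2O4 = 0.005319 x 90.03 = 0.4789 g, so %H2C2O4 = 0.4789/0.7007 x 100 = 68.3%.

68.3%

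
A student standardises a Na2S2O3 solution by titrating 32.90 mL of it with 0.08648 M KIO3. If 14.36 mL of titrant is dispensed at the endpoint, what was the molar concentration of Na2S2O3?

0.226 M

n(KIO3) = 0.08648 x 0.01436 = 0.001242 mol.
From the balanced equation, 1 mol KIO3 reacts with 6 mol Na2S2O3, so n(Na2S2O3) = 0.001242 x 6/1 = 0.007451 mol.
[Na2S2O3] = 0.007451 / 0.03290 L = 0.226 M.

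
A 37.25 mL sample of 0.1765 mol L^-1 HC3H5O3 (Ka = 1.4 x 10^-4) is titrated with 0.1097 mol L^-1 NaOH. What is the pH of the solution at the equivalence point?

n(HC3H5O3) = 0.1765 x 0.03725 = 0.006575 mol; V(NaOH) at equivalence = 0.006575/0.1097 = 0.05993 L.
At equivalence all the acid is converted to C3H5O3-; total volume = 0.03725 + 0.05993 = 0.09718 L, so [C3H5O3-] = 0.006575/0.09718 = 0.06765 M.
Kb = Kw/Ka = 1.0e-14 / 1.4 x 10^-4 = 7.14e-11.
[OH^-] = sqrt(Kb x [C3H5O3-]) = sqrt(7.14e-11 x 0.06765) = 2.20e-6 M.
pOH = 5.66, so pH = 14.00 - 5.66 = 8.34.

8.34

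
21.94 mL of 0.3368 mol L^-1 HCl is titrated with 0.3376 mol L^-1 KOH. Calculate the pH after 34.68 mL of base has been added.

n(acid) = 0.3368 x 0.02194 = 0.007389 mol; n(KOH) added = 0.3376 x 0.03468 = 0.01171 mol.
Base is in excess by 0.01171 - 0.007389 = 0.004319 mol in a total volume of 0.05662 L.
[OH^-] = 0.004319/0.05662 = 0.07627 M, so pOH = 1.12 and pH = 14.00 - 1.12 = 12.88.

12.88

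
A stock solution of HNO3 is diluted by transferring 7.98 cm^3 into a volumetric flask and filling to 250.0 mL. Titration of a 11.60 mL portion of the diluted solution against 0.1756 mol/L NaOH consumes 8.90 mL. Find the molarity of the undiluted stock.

4.22 M

n(NaOH) = 0.1756 x 0.008900 = 0.001563 mol.
n(HNO3) in the aliquot = 0.001563 mol.
[diluted HNO3] = 0.001563 / 0.01160 = 0.1347 M.
Dilution factor = 250.0/7.980 = 31.33, so [stock] = 0.1347 x 31.33 = 4.22 M.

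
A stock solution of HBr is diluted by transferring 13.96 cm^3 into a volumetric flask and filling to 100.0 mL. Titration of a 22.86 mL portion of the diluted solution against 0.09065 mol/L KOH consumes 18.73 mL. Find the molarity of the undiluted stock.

n(KOH) = 0.09065 x 0.01873 = 0.001698 mol.
n(HBr) in the aliquot = 0.001698 mol.
[diluted HBr] = 0.001698 / 0.02286 = 0.07427 M.
Dilution factor = 100.0/13.96 = 7.163, so [stock] = 0.07427 x 7.163 = 0.532 M.

0.532 M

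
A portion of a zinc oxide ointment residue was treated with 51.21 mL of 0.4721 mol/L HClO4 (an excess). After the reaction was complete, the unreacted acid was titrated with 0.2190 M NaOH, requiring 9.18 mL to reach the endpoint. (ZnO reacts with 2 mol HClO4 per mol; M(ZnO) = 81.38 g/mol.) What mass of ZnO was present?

Total n(HClO4) added = 0.4721 x 0.05121 = 0.02418 mol.
n(NaOH) used = 0.2190 x 0.009180 = 0.002010 mol, which equals the excess n(HClO4).
So n(HClO4) consumed by the sample = 0.02418 - 0.002010 = 0.02217 mol.
n(ZnO) = 0.02217 / 2 = 0.01108 mol.
mass = 0.01108 mol x 81.38 g/mol = 0.902 g.

0.902 g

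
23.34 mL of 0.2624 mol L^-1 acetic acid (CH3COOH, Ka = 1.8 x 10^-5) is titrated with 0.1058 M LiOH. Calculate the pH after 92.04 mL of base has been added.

12.50

n(acid) = 0.2624 x 0.02334 = 0.006124 mol; n(LiOH) added = 0.1058 x 0.09204 = 0.009738 mol.
Base is in excess by 0.009738 - 0.006124 = 0.003613 mol in a total volume of 0.1154 L.
[OH^-] = 0.003613/0.1154 = 0.03132 M, so pOH = 1.50 and pH = 14.00 - 1.50 = 12.50.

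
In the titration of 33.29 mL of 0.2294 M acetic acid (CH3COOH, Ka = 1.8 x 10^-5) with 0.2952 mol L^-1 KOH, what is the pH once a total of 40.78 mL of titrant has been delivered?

n(acid) = 0.2294 x 0.03329 = 0.007637 mol; n(KOH) added = 0.2952 x 0.04078 = 0.01204 mol.
Base is in excess by 0.01204 - 0.007637 = 0.004402 mol in a total volume of 0.07407 L.
[OH^-] = 0.004402/0.07407 = 0.05942 M, so pOH = 1.23 and pH = 14.00 - 1.23 = 12.77.

12.77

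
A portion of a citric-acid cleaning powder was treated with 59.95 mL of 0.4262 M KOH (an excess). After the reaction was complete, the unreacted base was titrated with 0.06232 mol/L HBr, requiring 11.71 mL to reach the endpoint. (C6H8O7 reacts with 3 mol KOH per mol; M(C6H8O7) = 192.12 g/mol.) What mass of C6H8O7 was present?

1.59 g

Total n(KOH) added = 0.4262 x 0.05995 = 0.02555 mol.
n(HBr) used = 0.06232 x 0.01171 = 0.0007298 mol, which equals the excess n(KOH).
So n(KOH) consumed by the sample = 0.02555 - 0.0007298 = 0.02482 mol.
n(C6H8O7) = 0.02482 / 3 = 0.008274 mol.
mass = 0.008274 mol x 192.12 g/mol = 1.59 g.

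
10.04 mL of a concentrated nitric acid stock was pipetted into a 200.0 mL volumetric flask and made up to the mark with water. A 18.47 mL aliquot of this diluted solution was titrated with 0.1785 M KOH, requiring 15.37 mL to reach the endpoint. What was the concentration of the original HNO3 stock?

2.96 M

n(KOH) = 0.1785 x 0.01537 = 0.002744 mol.
n(HNO3) in the aliquot = 0.002744 mol.
[diluted HNO3] = 0.002744 / 0.01847 = 0.1485 M.
Dilution factor = 200.0/10.04 = 19.92, so [stock] = 0.1485 x 19.92 = 2.96 M.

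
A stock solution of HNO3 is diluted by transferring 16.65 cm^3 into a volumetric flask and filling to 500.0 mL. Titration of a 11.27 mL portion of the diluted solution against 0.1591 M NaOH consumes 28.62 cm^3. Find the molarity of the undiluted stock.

n(NaOH) = 0.1591 x 0.02862 = 0.004553 mol.
n(HNO3) in the aliquot = 0.004553 mol.
[diluted HNO3] = 0.004553 / 0.01127 = 0.4040 M.
Dilution factor = 500.0/16.65 = 30.03, so [stock] = 0.4040 x 30.03 = 12.1 M.

12.1 M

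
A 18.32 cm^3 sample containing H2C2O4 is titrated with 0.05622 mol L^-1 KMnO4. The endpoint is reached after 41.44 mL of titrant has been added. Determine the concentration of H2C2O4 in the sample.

n(KMnO4) = 0.05622 x 0.04144 = 0.002330 mol.
From the balanced equation, 2 mol KMnO4 reacts with 5 mol H2C2O4, so n(H2C2O4) = 0.002330 x 5/2 = 0.005824 mol.
[H2C2O4] = 0.005824 / 0.01832 L = 0.318 M.

0.318 M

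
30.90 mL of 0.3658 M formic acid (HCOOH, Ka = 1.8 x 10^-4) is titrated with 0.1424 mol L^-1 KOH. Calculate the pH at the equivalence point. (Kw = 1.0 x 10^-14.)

n(HCOOH) = 0.3658 x 0.03090 = 0.01130 mol; V(KOH) at equivalence = 0.01130/0.1424 = 0.07938 L.
At equivalence all the acid is converted to HCOO-; total volume = 0.03090 + 0.07938 = 0.1103 L, so [HCOO-] = 0.01130/0.1103 = 0.1025 M.
Kb = Kw/Ka = 1.0e-14 / 1.8 x 10^-4 = 5.56e-11.
[OH^-] = sqrt(Kb x [HCOO-]) = sqrt(5.56e-11 x 0.1025) = 2.39e-6 M.
pOH = 5.62, so pH = 14.00 - 5.62 = 8.38.

8.38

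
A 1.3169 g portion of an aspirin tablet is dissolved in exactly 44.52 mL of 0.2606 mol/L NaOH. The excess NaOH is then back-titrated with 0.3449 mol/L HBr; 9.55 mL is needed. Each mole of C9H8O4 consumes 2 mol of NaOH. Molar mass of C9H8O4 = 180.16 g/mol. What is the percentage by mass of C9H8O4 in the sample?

Total n(NaOH) added = 0.2606 x 0.04452 = 0.01160 mol.
n(HBr) used = 0.3449 x 0.009550 = 0.003294 mol, which equals the excess n(NaOH).
So n(NaOH) consumed by the sample = 0.01160 - 0.003294 = 0.008308 mol.
n(C9H8O4) = 0.008308 / 2 = 0.004154 mol.
mass C9H8O4 = 0.004154 x 180.16 = 0.7484 g, so %C9H8O4 = 0.7484/1.3169 x 100 = 56.8%.

56.8%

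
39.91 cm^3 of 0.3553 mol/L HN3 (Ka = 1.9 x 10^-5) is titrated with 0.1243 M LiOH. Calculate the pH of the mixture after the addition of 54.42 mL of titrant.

4.68

Initial n(HN3) = 0.3553 x 0.03991 = 0.01418 mol.
n(LiOH) added = 0.1243 x 0.05442 = 0.006764 mol, converting that many moles of HN3 to N3-.
Remaining n(HN3) = 0.007416 mol; n(N3-) = 0.006764 mol.
By Henderson-Hasselbalch, pH = pKa + log([A^-]/[HA]) = 4.72 + log(0.006764/0.007416) = 4.72 + (-0.04) = 4.68.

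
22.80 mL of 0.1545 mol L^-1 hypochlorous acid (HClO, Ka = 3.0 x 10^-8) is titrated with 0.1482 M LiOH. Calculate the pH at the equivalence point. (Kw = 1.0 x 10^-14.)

n(HClO) = 0.1545 x 0.02280 = 0.003523 mol; V(LiOH) at equivalence = 0.003523/0.1482 = 0.02377 L.
At equivalence all the acid is converted to ClO-; total volume = 0.02280 + 0.02377 = 0.04657 L, so [ClO-] = 0.003523/0.04657 = 0.07564 M.
Kb = Kw/Ka = 1.0e-14 / 3.0 x 10^-8 = 3.33e-7.
[OH^-] = sqrt(Kb x [ClO-]) = sqrt(3.33e-7 x 0.07564) = 0.000159 M.
pOH = 3.80, so pH = 14.00 - 3.80 = 10.20.

10.20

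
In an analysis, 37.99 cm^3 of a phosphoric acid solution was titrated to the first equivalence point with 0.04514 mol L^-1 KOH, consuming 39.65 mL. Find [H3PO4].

0.0471 M

n(KOH) = 0.04514 x 0.03965 = 0.001790 mol.
At the first equivalence point, 1 mol OH^- react per mol H3PO4, so n(H3PO4) = 0.001790 / 1 = 0.001790 mol.
[H3PO4] = 0.001790 / 0.03799 L = 0.0471 M.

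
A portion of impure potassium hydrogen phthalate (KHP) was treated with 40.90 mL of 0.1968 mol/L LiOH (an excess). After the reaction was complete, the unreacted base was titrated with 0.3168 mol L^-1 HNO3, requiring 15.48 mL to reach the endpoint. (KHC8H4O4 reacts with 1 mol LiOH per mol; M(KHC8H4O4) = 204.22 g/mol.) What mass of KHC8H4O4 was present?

Total n(LiOH) added = 0.1968 x 0.04090 = 0.008049 mol.
n(HNO3) used = 0.3168 x 0.01548 = 0.004904 mol, which equals the excess n(LiOH).
So n(LiOH) consumed by the sample = 0.008049 - 0.004904 = 0.003145 mol.
n(KHC8H4O4) = 0.003145 / 1 = 0.003145 mol.
mass = 0.003145 mol x 204.22 g/mol = 0.642 g.

0.642 g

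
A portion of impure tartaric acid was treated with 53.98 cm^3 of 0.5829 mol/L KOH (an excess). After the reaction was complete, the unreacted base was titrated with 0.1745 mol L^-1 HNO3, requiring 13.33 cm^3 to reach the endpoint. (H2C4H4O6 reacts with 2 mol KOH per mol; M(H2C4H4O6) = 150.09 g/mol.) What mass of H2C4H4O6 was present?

Total n(KOH) added = 0.5829 x 0.05398 = 0.03146 mol.
n(HNO3) used = 0.1745 x 0.01333 = 0.002326 mol, which equals the excess n(KOH).
So n(KOH) consumed by the sample = 0.03146 - 0.002326 = 0.02914 mol.
n(H2C4H4O6) = 0.02914 / 2 = 0.01457 mol.
mass = 0.01457 mol x 150.09 g/mol = 2.19 g.

2.19 g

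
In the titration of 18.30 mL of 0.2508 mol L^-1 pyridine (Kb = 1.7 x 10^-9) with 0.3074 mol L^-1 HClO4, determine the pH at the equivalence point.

3.05

n(C5H5N) = 0.2508 x 0.01830 = 0.004590 mol; V(HClO4) at equivalence = 0.004590/0.3074 = 0.01493 L.
At equivalence the base is fully converted to C5H5NH+; total volume = 0.03323 L, so [C5H5NH+] = 0.004590/0.03323 = 0.1381 M.
Ka(C5H5NH+) = Kw/Kb = 1.0e-14 / 1.7 x 10^-9 = 5.88e-6.
[H^+] = sqrt(Ka x [C5H5NH+]) = sqrt(5.88e-6 x 0.1381) = 0.000901 M.
pH = -log(0.000901) = 3.05.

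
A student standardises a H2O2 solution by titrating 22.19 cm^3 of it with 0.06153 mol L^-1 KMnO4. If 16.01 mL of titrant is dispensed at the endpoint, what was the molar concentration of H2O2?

n(KMnO4) = 0.06153 x 0.01601 = 0.0009851 mol.
From the balanced equation, 2 mol KMnO4 reacts with 5 mol H2O2, so n(H2O2) = 0.0009851 x 5/2 = 0.002463 mol.
[H2O2] = 0.002463 / 0.02219 L = 0.111 M.

0.111 M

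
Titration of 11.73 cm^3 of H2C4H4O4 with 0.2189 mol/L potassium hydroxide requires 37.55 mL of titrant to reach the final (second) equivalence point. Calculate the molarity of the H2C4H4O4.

0.350 M

n(KOH) = 0.2189 x 0.03755 = 0.008220 mol.
At the final (second) equivalence point, 2 mol OH^- react per mol H2C4H4O4, so n(H2C4H4O4) = 0.008220 / 2 = 0.004110 mol.
[H2C4H4O4] = 0.004110 / 0.01173 L = 0.350 M.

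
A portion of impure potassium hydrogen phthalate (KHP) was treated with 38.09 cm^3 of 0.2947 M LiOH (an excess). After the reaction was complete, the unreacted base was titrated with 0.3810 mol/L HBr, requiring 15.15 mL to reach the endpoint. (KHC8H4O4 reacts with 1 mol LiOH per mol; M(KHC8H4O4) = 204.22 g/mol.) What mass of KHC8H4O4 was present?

Total n(LiOH) added = 0.2947 x 0.03809 = 0.01123 mol.
n(HBr) used = 0.3810 x 0.01515 = 0.005772 mol, which equals the excess n(LiOH).
So n(LiOH) consumed by the sample = 0.01123 - 0.005772 = 0.005453 mol.
n(KHC8H4O4) = 0.005453 / 1 = 0.005453 mol.
mass = 0.005453 mol x 204.22 g/mol = 1.11 g.

1.11 g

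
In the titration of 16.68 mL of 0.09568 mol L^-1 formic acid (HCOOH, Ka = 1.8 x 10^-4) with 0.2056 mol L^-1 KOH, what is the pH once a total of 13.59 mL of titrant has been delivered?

n(acid) = 0.09568 x 0.01668 = 0.001596 mol; n(KOH) added = 0.2056 x 0.01359 = 0.002794 mol.
Base is in excess by 0.002794 - 0.001596 = 0.001198 mol in a total volume of 0.03027 L.
[OH^-] = 0.001198/0.03027 = 0.03958 M, so pOH = 1.40 and pH = 14.00 - 1.40 = 12.60.

12.60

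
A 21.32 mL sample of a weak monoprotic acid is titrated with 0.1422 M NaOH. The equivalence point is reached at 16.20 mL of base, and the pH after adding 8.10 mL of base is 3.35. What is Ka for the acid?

8.10 mL is half of the equivalence volume, so this is the half-equivalence point where [HA] = [A^-].
At half-equivalence pH = pKa, so pKa = 3.35.
Ka = 10^(-3.35) = 4.5 x 10^-4.

4.5 x 10^-4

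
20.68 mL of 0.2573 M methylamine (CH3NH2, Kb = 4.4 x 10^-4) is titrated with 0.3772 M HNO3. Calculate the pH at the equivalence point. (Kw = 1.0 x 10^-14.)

n(CH3NH2) = 0.2573 x 0.02068 = 0.005321 mol; V(HNO3) at equivalence = 0.005321/0.3772 = 0.01411 L.
At equivalence the base is fully converted to CH3NH3+; total volume = 0.03479 L, so [CH3NH3+] = 0.005321/0.03479 = 0.1530 M.
Ka(CH3NH3+) = Kw/Kb = 1.0e-14 / 4.4 x 10^-4 = 2.27e-11.
[H^+] = sqrt(Ka x [CH3NH3+]) = sqrt(2.27e-11 x 0.1530) = 1.86e-6 M.
pH = -log(1.86e-6) = 5.73.

5.73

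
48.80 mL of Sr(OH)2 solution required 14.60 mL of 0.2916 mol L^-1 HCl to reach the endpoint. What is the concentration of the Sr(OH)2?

n(HCl) delivered = 0.2916 x 0.01460 = 0.004257 mol.
The reaction is 1 Sr(OH)2 + 2 HCl, so n(Sr(OH)2) = 0.004257 x 1/2 = 0.002129 mol.
[Sr(OH)2] = 0.002129 mol / 0.04880 L = 0.0436 M.

0.0436 M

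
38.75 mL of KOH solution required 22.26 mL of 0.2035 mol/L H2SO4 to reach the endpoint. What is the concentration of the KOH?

0.234 M

n(H2SO4) delivered = 0.2035 x 0.02226 = 0.004530 mol.
The reaction is 2 KOH + 1 H2SO4, so n(KOH) = 0.004530 x 2/1 = 0.009060 mol.
[KOH] = 0.009060 mol / 0.03875 L = 0.234 M.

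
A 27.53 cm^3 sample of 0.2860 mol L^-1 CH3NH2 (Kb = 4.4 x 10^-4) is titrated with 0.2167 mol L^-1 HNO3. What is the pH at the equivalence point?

n(CH3NH2) = 0.2860 x 0.02753 = 0.007874 mol; V(HNO3) at equivalence = 0.007874/0.2167 = 0.03633 L.
At equivalence the base is fully converted to CH3NH3+; total volume = 0.06386 L, so [CH3NH3+] = 0.007874/0.06386 = 0.1233 M.
Ka(CH3NH3+) = Kw/Kb = 1.0e-14 / 4.4 x 10^-4 = 2.27e-11.
[H^+] = sqrt(Ka x [CH3NH3+]) = sqrt(2.27e-11 x 0.1233) = 1.67e-6 M.
pH = -log(1.67e-6) = 5.78.

5.78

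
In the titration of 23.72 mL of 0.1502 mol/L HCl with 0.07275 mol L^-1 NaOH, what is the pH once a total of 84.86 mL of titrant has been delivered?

12.38

n(acid) = 0.1502 x 0.02372 = 0.003563 mol; n(NaOH) added = 0.07275 x 0.08486 = 0.006174 mol.
Base is in excess by 0.006174 - 0.003563 = 0.002611 mol in a total volume of 0.1086 L.
[OH^-] = 0.002611/0.1086 = 0.02405 M, so pOH = 1.62 and pH = 14.00 - 1.62 = 12.38.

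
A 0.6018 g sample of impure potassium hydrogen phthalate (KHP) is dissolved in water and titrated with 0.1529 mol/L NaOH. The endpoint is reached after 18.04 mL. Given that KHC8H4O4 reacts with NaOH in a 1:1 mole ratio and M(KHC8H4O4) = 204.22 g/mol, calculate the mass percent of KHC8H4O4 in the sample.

93.6%

n(NaOH) = 0.1529 x 0.01804 = 0.002758 mol.
n(KHC8H4O4) = 0.002758 / 1 = 0.002758 mol.
mass of KHC8H4O4 = 0.002758 x 204.22 = 0.5633 g.
% purity = 0.5633 / 0.6018 x 100 = 93.6%.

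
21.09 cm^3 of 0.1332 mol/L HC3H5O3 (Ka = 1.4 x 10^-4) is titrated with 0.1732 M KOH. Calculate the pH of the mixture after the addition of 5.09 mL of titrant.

Initial n(HC3H5O3) = 0.1332 x 0.02109 = 0.002809 mol.
n(KOH) added = 0.1732 x 0.005090 = 0.0008816 mol, converting that many moles of HC3H5O3 to C3H5O3-.
Remaining n(HC3H5O3) = 0.001928 mol; n(C3H5O3-) = 0.0008816 mol.
By Henderson-Hasselbalch, pH = pKa + log([A^-]/[HA]) = 3.85 + log(0.0008816/0.001928) = 3.85 + (-0.34) = 3.51.

3.51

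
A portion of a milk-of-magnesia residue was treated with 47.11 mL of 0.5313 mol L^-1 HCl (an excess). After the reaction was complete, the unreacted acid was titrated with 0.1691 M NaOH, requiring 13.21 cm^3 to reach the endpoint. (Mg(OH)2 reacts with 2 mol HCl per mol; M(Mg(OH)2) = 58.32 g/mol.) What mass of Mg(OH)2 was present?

0.665 g

Total n(HCl) added = 0.5313 x 0.04711 = 0.02503 mol.
n(NaOH) used = 0.1691 x 0.01321 = 0.002234 mol, which equals the excess n(HCl).
So n(HCl) consumed by the sample = 0.02503 - 0.002234 = 0.02280 mol.
n(Mg(OH)2) = 0.02280 / 2 = 0.01140 mol.
mass = 0.01140 mol x 58.32 g/mol = 0.665 g.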